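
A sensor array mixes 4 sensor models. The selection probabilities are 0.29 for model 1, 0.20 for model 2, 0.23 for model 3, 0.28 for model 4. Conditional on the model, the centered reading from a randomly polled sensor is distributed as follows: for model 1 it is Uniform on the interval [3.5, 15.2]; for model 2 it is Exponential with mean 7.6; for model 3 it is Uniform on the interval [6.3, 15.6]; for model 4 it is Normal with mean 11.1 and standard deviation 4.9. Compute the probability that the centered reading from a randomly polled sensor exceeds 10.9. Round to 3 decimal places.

0.415

Conditional on each model, P(X > 10.9): 1: 0.367521; 2: 0.238303; 3: 0.505376; 4: 0.516279.
By total probability, P(X > 10.9) = 0.29·0.367521 + 0.2·0.238303 + 0.23·0.505376 + 0.28·0.516279 = 0.415037.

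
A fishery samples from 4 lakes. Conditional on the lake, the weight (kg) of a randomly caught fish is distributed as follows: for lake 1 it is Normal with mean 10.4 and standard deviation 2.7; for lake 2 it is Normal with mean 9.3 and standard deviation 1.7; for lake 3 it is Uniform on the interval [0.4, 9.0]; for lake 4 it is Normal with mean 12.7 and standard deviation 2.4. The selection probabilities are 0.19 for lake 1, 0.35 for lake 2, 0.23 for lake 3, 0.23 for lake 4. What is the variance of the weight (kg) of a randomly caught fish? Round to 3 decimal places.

12.890

Per component, 1: μ=10.4, E[X²]=115.45; 2: μ=9.3, E[X²]=89.38; 3: μ=4.7, E[X²]=28.2533; 4: μ=12.7, E[X²]=167.05.
E[X] = 0.19·10.4 + 0.35·9.3 + 0.23·4.7 + 0.23·12.7 = 9.233.
E[X²] = 0.19·115.45 + 0.35·89.38 + 0.23·28.2533 + 0.23·167.05 = 98.1383.
Var(X) = E[X²] − (E[X])² = 98.1383 − 85.2483 = 12.89.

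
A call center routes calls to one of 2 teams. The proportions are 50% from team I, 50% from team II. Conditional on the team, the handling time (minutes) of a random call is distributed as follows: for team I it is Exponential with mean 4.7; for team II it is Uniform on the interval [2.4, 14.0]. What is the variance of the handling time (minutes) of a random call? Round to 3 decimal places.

19.714

Per component, I: μ=4.7, E[X²]=44.18; II: μ=8.2, E[X²]=78.4533.
E[X] = 0.5·4.7 + 0.5·8.2 = 6.45.
E[X²] = 0.5·44.18 + 0.5·78.4533 = 61.3167.
Var(X) = E[X²] − (E[X])² = 61.3167 − 41.6025 = 19.7142.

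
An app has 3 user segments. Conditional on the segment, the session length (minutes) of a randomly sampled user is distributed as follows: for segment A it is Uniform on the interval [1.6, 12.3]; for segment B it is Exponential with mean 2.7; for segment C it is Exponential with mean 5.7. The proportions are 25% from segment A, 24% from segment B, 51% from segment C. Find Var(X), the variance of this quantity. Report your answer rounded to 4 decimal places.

Per component, A: μ=6.95, E[X²]=57.8433; B: μ=2.7, E[X²]=14.58; C: μ=5.7, E[X²]=64.98.
E[X] = 0.25·6.95 + 0.24·2.7 + 0.51·5.7 = 5.2925.
E[X²] = 0.25·57.8433 + 0.24·14.58 + 0.51·64.98 = 51.0998.
Var(X) = E[X²] − (E[X])² = 51.0998 − 28.0106 = 23.0893.

23.0893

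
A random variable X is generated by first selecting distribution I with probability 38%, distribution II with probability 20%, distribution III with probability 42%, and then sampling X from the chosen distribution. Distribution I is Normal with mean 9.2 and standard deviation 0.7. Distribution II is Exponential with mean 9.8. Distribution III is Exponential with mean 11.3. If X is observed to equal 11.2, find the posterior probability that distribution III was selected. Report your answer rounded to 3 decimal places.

Likelihoods f(11.2 | ·): I: 0.00962014; II: 0.0325415; III: 0.0328451.
Posterior ∝ prior × likelihood. Numerator for III: 0.42·0.0328451 = 0.0137949.
Normalizing constant: 0.38·0.00962014 + 0.2·0.0325415 + 0.42·0.0328451 = 0.0239589.
P(III | observation) = 0.0137949 / 0.0239589 = 0.575775.

0.576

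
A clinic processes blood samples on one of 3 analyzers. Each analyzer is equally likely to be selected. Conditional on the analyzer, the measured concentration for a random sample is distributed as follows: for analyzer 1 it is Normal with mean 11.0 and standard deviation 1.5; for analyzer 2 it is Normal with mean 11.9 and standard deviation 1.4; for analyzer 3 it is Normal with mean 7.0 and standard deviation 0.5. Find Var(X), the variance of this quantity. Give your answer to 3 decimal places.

Per component, 1: μ=11, E[X²]=123.25; 2: μ=11.9, E[X²]=143.57; 3: μ=7, E[X²]=49.25.
E[X] = 0.333333·11 + 0.333333·11.9 + 0.333333·7 = 9.96667.
E[X²] = 0.333333·123.25 + 0.333333·143.57 + 0.333333·49.25 = 105.357.
Var(X) = E[X²] − (E[X])² = 105.357 − 99.3344 = 6.02222.

6.022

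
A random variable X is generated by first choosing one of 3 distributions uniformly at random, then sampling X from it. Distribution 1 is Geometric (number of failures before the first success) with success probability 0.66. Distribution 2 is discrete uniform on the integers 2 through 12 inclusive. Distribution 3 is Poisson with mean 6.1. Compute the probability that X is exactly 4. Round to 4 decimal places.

0.0764

Conditional on each component, P(X = 4): 1: 0.00881982; 2: 0.0909091; 3: 0.129393.
By total probability, P(X = 4) = 0.333333·0.00881982 + 0.333333·0.0909091 + 0.333333·0.129393 = 0.0763741.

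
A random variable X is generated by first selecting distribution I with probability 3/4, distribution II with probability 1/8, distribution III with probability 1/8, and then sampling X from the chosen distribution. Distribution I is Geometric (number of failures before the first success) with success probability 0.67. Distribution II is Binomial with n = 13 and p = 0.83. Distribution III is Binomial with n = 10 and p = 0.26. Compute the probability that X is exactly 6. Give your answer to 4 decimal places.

Conditional on each component, P(X = 6): I: 0.000865284; II: 0.00230212; III: 0.019453.
By total probability, P(X = 6) = 0.75·0.000865284 + 0.125·0.00230212 + 0.125·0.019453 = 0.00336835.

0.0034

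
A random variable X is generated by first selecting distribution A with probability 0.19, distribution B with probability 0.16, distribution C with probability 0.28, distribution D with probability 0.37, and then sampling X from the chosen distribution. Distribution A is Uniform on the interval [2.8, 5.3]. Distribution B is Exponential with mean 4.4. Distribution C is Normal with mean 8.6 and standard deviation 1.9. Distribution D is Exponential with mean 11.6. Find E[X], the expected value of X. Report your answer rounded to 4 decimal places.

Component means — A: 4.05; B: 4.4; C: 8.6; D: 11.6.
E[X] = 0.19·4.05 + 0.16·4.4 + 0.28·8.6 + 0.37·11.6 = 8.1735.

8.1735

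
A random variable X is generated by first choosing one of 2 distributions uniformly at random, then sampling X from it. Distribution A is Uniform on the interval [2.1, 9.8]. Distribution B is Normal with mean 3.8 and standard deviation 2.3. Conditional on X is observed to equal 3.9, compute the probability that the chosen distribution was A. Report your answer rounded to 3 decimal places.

Likelihoods f(3.9 | ·): A: 0.12987; B: 0.173289.
Posterior ∝ prior × likelihood. Numerator for A: 0.5·0.12987 = 0.0649351.
Normalizing constant: 0.5·0.12987 + 0.5·0.173289 = 0.15158.
P(A | observation) = 0.0649351 / 0.15158 = 0.428389.

0.428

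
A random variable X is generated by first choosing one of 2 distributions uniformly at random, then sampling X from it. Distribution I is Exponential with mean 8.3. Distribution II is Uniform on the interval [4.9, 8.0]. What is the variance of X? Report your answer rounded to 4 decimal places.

Per component, I: μ=8.3, E[X²]=137.78; II: μ=6.45, E[X²]=42.4033.
E[X] = 0.5·8.3 + 0.5·6.45 = 7.375.
E[X²] = 0.5·137.78 + 0.5·42.4033 = 90.0917.
Var(X) = E[X²] − (E[X])² = 90.0917 − 54.3906 = 35.701.

35.7010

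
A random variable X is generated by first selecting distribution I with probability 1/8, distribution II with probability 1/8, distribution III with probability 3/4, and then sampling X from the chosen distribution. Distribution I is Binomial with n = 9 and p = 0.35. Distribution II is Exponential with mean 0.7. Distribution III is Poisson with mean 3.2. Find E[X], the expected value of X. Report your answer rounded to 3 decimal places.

2.881

Component means — I: 3.15; II: 0.7; III: 3.2.
E[X] = 0.125·3.15 + 0.125·0.7 + 0.75·3.2 = 2.88125.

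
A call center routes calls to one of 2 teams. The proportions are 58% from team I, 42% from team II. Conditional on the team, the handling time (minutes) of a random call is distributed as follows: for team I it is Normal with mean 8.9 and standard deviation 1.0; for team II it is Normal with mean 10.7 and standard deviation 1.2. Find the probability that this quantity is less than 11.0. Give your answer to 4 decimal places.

0.8211

Conditional on each team, P(X < 11.0): I: 0.982136; II: 0.598706.
By total probability, P(X < 11.0) = 0.58·0.982136 + 0.42·0.598706 = 0.821095.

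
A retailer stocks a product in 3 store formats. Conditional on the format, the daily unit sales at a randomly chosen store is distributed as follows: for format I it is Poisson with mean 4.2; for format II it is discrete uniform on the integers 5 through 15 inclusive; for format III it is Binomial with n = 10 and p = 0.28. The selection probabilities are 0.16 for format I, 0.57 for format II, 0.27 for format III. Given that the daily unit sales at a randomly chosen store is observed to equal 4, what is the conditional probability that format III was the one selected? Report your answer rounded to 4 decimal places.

0.6095

Likelihoods P(X=4 | ·): I: 0.194424; II: 0; III: 0.179823.
Posterior ∝ prior × likelihood. Numerator for III: 0.27·0.179823 = 0.0485523.
Normalizing constant: 0.16·0.194424 + 0.57·0 + 0.27·0.179823 = 0.0796601.
P(III | observation) = 0.0485523 / 0.0796601 = 0.609494.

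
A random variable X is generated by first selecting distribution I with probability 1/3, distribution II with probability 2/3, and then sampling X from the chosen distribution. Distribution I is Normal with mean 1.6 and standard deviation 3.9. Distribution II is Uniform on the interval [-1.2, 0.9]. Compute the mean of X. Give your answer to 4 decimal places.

0.4333

Component means — I: 1.6; II: -0.15.
E[X] = 0.333333·1.6 + 0.666667·-0.15 = 0.433333.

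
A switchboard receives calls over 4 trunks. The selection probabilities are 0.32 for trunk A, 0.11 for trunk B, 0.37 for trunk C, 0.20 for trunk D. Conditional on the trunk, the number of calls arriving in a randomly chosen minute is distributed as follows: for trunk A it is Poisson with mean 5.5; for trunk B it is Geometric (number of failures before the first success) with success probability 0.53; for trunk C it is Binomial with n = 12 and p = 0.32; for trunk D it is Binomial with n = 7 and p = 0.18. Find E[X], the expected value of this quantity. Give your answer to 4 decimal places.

Component means — A: 5.5; B: 0.886792; C: 3.84; D: 1.26.
E[X] = 0.32·5.5 + 0.11·0.886792 + 0.37·3.84 + 0.2·1.26 = 3.53035.

3.5303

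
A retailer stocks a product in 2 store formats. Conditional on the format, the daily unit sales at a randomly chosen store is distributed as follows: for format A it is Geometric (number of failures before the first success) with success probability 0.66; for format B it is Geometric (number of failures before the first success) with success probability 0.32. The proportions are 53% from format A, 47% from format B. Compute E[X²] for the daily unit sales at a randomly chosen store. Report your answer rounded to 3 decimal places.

5.798

For each component E[X²] = Var + (mean)², giving A: 1.04591; B: 11.1562.
Overall E[X²] = 0.53·1.04591 + 0.47·11.1562 = 5.79777.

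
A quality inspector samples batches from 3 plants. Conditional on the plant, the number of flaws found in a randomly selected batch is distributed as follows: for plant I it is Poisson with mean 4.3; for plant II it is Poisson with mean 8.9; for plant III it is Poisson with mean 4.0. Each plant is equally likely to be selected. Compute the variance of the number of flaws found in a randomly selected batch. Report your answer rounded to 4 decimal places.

10.7622

Per component, I: μ=4.3, E[X²]=22.79; II: μ=8.9, E[X²]=88.11; III: μ=4, E[X²]=20.
E[X] = 0.333333·4.3 + 0.333333·8.9 + 0.333333·4 = 5.73333.
E[X²] = 0.333333·22.79 + 0.333333·88.11 + 0.333333·20 = 43.6333.
Var(X) = E[X²] − (E[X])² = 43.6333 − 32.8711 = 10.7622.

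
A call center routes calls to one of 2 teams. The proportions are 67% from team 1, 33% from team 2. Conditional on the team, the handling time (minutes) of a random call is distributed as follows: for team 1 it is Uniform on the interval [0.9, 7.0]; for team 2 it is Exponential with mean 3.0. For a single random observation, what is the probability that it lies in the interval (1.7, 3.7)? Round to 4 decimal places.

0.3108

Conditional on each team, P(1.7 < X < 3.7): 1: 0.327869; 2: 0.276094.
By total probability, P(1.7 < X < 3.7) = 0.67·0.327869 + 0.33·0.276094 = 0.310783.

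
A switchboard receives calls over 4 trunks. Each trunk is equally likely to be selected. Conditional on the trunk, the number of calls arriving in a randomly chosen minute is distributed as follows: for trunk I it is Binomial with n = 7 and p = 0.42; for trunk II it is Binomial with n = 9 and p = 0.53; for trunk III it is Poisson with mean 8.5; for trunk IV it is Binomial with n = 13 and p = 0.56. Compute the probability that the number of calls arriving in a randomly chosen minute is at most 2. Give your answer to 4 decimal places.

Conditional on each trunk, P(X ≤ 2): I: 0.377143; II: 0.0637089; III: 0.00928324; IV: 0.00333367.
By total probability, P(X ≤ 2) = 0.25·0.377143 + 0.25·0.0637089 + 0.25·0.00928324 + 0.25·0.00333367 = 0.113367.

0.1134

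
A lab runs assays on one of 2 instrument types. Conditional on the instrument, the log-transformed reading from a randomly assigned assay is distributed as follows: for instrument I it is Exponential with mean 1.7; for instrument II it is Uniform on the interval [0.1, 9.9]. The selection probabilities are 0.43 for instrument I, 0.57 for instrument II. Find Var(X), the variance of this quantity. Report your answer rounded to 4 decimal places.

8.4737

Per component, I: μ=1.7, E[X²]=5.78; II: μ=5, E[X²]=33.0033.
E[X] = 0.43·1.7 + 0.57·5 = 3.581.
E[X²] = 0.43·5.78 + 0.57·33.0033 = 21.2973.
Var(X) = E[X²] − (E[X])² = 21.2973 − 12.8236 = 8.47374.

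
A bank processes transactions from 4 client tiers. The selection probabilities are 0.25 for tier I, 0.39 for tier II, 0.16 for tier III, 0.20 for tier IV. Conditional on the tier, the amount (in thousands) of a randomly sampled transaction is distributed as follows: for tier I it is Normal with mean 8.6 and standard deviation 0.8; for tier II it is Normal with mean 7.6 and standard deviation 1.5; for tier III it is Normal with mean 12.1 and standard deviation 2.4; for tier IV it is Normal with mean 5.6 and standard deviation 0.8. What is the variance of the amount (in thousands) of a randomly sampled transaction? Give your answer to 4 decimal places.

6.0522

Per component, I: μ=8.6, E[X²]=74.6; II: μ=7.6, E[X²]=60.01; III: μ=12.1, E[X²]=152.17; IV: μ=5.6, E[X²]=32.
E[X] = 0.25·8.6 + 0.39·7.6 + 0.16·12.1 + 0.2·5.6 = 8.17.
E[X²] = 0.25·74.6 + 0.39·60.01 + 0.16·152.17 + 0.2·32 = 72.8011.
Var(X) = E[X²] − (E[X])² = 72.8011 − 66.7489 = 6.0522.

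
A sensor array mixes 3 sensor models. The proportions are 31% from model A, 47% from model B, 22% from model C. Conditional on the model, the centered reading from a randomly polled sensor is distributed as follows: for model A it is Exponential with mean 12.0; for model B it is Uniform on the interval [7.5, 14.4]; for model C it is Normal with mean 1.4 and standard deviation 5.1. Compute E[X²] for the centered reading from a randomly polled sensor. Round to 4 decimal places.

For each component E[X²] = Var + (mean)², giving A: 288; B: 123.87; C: 27.97.
Overall E[X²] = 0.31·288 + 0.47·123.87 + 0.22·27.97 = 153.652.

153.6523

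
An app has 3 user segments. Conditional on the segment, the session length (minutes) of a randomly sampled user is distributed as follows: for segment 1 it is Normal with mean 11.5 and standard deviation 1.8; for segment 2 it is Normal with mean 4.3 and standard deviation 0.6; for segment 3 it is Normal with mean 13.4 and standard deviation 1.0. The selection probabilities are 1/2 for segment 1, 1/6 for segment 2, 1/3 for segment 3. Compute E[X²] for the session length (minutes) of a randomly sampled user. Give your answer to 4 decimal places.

131.0733

For each component E[X²] = Var + (mean)², giving 1: 135.49; 2: 18.85; 3: 180.56.
Overall E[X²] = 0.5·135.49 + 0.166667·18.85 + 0.333333·180.56 = 131.073.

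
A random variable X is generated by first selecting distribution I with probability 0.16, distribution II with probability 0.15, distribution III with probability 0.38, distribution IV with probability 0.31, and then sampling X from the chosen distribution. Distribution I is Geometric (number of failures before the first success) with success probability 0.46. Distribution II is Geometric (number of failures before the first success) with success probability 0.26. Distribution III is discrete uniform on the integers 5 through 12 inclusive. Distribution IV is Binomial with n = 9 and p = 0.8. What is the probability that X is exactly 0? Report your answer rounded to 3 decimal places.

Conditional on each component, P(X = 0): I: 0.46; II: 0.26; III: 0; IV: 5.12e-07.
By total probability, P(X = 0) = 0.16·0.46 + 0.15·0.26 + 0.38·0 + 0.31·5.12e-07 = 0.1126.

0.113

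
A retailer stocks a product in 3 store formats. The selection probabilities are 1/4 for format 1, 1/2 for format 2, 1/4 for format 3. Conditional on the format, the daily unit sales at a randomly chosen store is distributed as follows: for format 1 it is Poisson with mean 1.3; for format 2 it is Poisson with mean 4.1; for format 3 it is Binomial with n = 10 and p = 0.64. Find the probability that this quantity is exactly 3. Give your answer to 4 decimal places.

0.1263

Conditional on each format, P(X = 3): 1: 0.0997921; 2: 0.190368; 3: 0.0246512.
By total probability, P(X = 3) = 0.25·0.0997921 + 0.5·0.190368 + 0.25·0.0246512 = 0.126295.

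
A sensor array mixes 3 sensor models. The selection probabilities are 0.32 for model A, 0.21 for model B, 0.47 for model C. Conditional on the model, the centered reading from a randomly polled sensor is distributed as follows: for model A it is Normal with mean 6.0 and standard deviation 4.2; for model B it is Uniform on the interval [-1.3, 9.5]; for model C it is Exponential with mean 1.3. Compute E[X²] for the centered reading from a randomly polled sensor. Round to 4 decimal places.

24.3247

For each component E[X²] = Var + (mean)², giving A: 53.64; B: 26.53; C: 3.38.
Overall E[X²] = 0.32·53.64 + 0.21·26.53 + 0.47·3.38 = 24.3247.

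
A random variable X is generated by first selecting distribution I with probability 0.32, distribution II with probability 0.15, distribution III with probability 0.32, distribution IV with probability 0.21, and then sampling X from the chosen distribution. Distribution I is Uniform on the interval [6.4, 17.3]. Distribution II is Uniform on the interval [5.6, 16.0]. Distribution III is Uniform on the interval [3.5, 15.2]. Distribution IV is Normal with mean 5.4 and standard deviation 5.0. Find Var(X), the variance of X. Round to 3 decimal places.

Per component, I: μ=11.85, E[X²]=150.323; II: μ=10.8, E[X²]=125.653; III: μ=9.35, E[X²]=98.83; IV: μ=5.4, E[X²]=54.16.
E[X] = 0.32·11.85 + 0.15·10.8 + 0.32·9.35 + 0.21·5.4 = 9.538.
E[X²] = 0.32·150.323 + 0.15·125.653 + 0.32·98.83 + 0.21·54.16 = 109.951.
Var(X) = E[X²] − (E[X])² = 109.951 − 90.9734 = 18.9772.

18.977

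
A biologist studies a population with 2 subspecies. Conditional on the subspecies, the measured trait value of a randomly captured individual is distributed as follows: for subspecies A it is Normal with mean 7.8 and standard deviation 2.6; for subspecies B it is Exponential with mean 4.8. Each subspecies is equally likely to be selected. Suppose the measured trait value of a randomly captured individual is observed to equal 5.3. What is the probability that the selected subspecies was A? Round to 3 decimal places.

Likelihoods f(5.3 | ·): A: 0.0966433; B: 0.0690598.
Posterior ∝ prior × likelihood. Numerator for A: 0.5·0.0966433 = 0.0483217.
Normalizing constant: 0.5·0.0966433 + 0.5·0.0690598 = 0.0828516.
P(A | observation) = 0.0483217 / 0.0828516 = 0.583232.

0.583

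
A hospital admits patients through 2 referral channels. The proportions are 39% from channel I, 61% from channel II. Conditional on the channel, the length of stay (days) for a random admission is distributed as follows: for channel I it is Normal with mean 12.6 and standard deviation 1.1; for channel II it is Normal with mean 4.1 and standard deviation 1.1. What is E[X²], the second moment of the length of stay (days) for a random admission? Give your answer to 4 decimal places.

73.3805

For each component E[X²] = Var + (mean)², giving I: 159.97; II: 18.02.
Overall E[X²] = 0.39·159.97 + 0.61·18.02 = 73.3805.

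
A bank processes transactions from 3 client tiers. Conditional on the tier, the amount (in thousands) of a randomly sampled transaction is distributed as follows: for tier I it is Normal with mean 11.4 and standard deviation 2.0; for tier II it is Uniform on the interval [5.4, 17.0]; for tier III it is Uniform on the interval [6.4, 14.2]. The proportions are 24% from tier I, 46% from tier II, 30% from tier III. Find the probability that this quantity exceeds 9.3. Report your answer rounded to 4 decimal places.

0.6986

Conditional on each tier, P(X > 9.3): I: 0.853141; II: 0.663793; III: 0.628205.
By total probability, P(X > 9.3) = 0.24·0.853141 + 0.46·0.663793 + 0.3·0.628205 = 0.69856.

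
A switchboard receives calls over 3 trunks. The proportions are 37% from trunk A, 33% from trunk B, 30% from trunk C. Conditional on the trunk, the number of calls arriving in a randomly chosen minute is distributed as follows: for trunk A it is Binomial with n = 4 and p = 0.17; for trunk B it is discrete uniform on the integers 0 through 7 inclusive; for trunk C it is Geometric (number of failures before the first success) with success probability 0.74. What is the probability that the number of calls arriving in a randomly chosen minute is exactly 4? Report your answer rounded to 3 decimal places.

0.043

Conditional on each trunk, P(X = 4): A: 0.00083521; B: 0.125; C: 0.00338162.
By total probability, P(X = 4) = 0.37·0.00083521 + 0.33·0.125 + 0.3·0.00338162 = 0.0425735.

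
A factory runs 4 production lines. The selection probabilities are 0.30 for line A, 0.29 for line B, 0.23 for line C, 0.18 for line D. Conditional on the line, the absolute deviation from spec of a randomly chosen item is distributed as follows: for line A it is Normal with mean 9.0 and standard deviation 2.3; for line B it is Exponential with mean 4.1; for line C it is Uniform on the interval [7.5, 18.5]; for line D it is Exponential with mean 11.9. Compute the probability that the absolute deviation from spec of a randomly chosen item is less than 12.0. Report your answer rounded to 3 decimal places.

Conditional on each line, P(X < 12.0): A: 0.903942; B: 0.946433; C: 0.409091; D: 0.635199.
By total probability, P(X < 12.0) = 0.3·0.903942 + 0.29·0.946433 + 0.23·0.409091 + 0.18·0.635199 = 0.754075.

0.754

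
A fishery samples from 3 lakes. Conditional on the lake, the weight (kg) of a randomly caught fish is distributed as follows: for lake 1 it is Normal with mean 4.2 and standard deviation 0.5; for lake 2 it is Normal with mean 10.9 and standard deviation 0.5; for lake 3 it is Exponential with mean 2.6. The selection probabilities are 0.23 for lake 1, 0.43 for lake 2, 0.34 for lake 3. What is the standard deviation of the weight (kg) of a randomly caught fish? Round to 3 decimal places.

Per component, 1: μ=4.2, E[X²]=17.89; 2: μ=10.9, E[X²]=119.06; 3: μ=2.6, E[X²]=13.52.
E[X] = 0.23·4.2 + 0.43·10.9 + 0.34·2.6 = 6.537.
E[X²] = 0.23·17.89 + 0.43·119.06 + 0.34·13.52 = 59.9073.
Var(X) = E[X²] − (E[X])² = 59.9073 − 42.7324 = 17.1749.
SD(X) = √17.1749 = 4.14426.

4.144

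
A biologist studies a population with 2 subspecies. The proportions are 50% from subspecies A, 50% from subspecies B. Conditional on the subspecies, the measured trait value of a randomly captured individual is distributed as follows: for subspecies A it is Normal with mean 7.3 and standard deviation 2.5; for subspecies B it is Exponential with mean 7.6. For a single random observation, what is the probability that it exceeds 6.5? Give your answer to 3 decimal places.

0.525

Conditional on each subspecies, P(X > 6.5): A: 0.625516; B: 0.425171.
By total probability, P(X > 6.5) = 0.5·0.625516 + 0.5·0.425171 = 0.525344.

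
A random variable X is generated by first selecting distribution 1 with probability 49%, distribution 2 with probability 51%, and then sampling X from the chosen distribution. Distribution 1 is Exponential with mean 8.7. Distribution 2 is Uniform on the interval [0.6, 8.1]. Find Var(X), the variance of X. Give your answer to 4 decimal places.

44.2075

Per component, 1: μ=8.7, E[X²]=151.38; 2: μ=4.35, E[X²]=23.61.
E[X] = 0.49·8.7 + 0.51·4.35 = 6.4815.
E[X²] = 0.49·151.38 + 0.51·23.61 = 86.2173.
Var(X) = E[X²] − (E[X])² = 86.2173 − 42.0098 = 44.2075.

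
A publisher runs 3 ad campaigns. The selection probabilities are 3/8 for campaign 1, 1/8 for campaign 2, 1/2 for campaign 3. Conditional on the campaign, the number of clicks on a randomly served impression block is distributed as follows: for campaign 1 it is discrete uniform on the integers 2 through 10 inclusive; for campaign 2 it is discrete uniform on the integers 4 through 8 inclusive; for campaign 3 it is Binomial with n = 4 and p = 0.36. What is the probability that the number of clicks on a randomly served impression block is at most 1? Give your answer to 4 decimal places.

0.2726

Conditional on each campaign, P(X ≤ 1): 1: 0; 2: 0; 3: 0.54526.
By total probability, P(X ≤ 1) = 0.375·0 + 0.125·0 + 0.5·0.54526 = 0.27263.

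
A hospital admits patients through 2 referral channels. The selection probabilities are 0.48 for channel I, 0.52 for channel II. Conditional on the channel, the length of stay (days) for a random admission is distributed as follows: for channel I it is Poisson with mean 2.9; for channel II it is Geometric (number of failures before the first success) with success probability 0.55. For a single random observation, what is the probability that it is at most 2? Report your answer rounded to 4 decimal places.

0.6867

Conditional on each channel, P(X ≤ 2): I: 0.445963; II: 0.908875.
By total probability, P(X ≤ 2) = 0.48·0.445963 + 0.52·0.908875 = 0.686677.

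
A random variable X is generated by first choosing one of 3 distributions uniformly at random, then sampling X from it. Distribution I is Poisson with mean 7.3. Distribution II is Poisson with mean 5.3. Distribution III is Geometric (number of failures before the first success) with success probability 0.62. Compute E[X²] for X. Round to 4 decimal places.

31.7814

For each component E[X²] = Var + (mean)², giving I: 60.59; II: 33.39; III: 1.3642.
Overall E[X²] = 0.333333·60.59 + 0.333333·33.39 + 0.333333·1.3642 = 31.7814.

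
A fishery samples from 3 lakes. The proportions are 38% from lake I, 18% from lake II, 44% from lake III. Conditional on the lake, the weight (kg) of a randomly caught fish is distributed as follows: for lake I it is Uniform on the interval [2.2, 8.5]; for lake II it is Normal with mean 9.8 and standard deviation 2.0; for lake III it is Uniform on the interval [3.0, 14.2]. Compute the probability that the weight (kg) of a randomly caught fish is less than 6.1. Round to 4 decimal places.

0.3628

Conditional on each lake, P(X < 6.1): I: 0.619048; II: 0.0321568; III: 0.276786.
By total probability, P(X < 6.1) = 0.38·0.619048 + 0.18·0.0321568 + 0.44·0.276786 = 0.362812.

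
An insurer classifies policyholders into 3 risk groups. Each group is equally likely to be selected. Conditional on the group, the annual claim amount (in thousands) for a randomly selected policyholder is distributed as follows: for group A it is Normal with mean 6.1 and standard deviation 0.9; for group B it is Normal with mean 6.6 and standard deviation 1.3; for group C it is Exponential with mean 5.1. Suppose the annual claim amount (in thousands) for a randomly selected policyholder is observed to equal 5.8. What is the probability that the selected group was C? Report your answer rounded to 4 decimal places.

0.0854

Likelihoods f(5.8 | ·): A: 0.419315; B: 0.253941; C: 0.062882.
Posterior ∝ prior × likelihood. Numerator for C: 0.333333·0.062882 = 0.0209607.
Normalizing constant: 0.333333·0.419315 + 0.333333·0.253941 + 0.333333·0.062882 = 0.245379.
P(C | observation) = 0.0209607 / 0.245379 = 0.0854215.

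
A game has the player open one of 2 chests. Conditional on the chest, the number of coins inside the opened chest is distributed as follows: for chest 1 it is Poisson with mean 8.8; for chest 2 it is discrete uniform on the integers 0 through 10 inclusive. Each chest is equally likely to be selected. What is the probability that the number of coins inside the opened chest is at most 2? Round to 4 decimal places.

Conditional on each chest, P(X ≤ 2): 1: 0.00731357; 2: 0.272727.
By total probability, P(X ≤ 2) = 0.5·0.00731357 + 0.5·0.272727 = 0.14002.

0.1400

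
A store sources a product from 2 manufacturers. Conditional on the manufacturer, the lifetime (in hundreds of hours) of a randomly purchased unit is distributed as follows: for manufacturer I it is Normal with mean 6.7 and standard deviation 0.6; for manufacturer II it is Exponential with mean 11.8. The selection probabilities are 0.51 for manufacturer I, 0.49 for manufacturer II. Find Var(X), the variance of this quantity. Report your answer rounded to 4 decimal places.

Per component, I: μ=6.7, E[X²]=45.25; II: μ=11.8, E[X²]=278.48.
E[X] = 0.51·6.7 + 0.49·11.8 = 9.199.
E[X²] = 0.51·45.25 + 0.49·278.48 = 159.533.
Var(X) = E[X²] − (E[X])² = 159.533 − 84.6216 = 74.9111.

74.9111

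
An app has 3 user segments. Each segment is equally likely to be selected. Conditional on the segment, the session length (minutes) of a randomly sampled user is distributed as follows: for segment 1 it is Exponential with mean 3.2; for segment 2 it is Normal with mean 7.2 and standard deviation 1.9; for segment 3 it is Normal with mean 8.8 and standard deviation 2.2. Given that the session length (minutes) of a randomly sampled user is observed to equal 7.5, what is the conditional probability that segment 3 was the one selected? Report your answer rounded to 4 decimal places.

Likelihoods f(7.5 | ·): 1: 0.0299897; 2: 0.207369; 3: 0.152288.
Posterior ∝ prior × likelihood. Numerator for 3: 0.333333·0.152288 = 0.0507626.
Normalizing constant: 0.333333·0.0299897 + 0.333333·0.207369 + 0.333333·0.152288 = 0.129882.
P(3 | observation) = 0.0507626 / 0.129882 = 0.390836.

0.3908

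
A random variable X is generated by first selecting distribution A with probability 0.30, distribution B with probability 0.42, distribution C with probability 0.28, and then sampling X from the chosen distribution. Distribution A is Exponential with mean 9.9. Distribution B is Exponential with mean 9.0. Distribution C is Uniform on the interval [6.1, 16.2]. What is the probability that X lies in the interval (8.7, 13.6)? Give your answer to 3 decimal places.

0.252

Conditional on each component, P(8.7 < X < 13.6): A: 0.162127; B: 0.159684; C: 0.485149.
By total probability, P(8.7 < X < 13.6) = 0.3·0.162127 + 0.42·0.159684 + 0.28·0.485149 = 0.251547.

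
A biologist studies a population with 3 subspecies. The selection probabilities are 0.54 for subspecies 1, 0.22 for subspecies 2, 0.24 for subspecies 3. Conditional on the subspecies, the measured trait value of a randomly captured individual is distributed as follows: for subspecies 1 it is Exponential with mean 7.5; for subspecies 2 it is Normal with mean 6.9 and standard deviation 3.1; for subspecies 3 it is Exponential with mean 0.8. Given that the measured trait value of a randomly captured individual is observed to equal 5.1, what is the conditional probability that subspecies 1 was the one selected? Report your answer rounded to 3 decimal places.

Likelihoods f(5.1 | ·): 1: 0.0675489; 2: 0.108727; 3: 0.00212952.
Posterior ∝ prior × likelihood. Numerator for 1: 0.54·0.0675489 = 0.0364764.
Normalizing constant: 0.54·0.0675489 + 0.22·0.108727 + 0.24·0.00212952 = 0.0609075.
P(1 | observation) = 0.0364764 / 0.0609075 = 0.598883.

0.599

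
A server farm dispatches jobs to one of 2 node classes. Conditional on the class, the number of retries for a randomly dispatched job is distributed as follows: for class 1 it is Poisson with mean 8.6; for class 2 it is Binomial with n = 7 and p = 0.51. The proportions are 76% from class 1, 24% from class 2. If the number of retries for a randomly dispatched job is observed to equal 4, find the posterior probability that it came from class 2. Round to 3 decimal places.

0.677

Likelihoods P(X=4 | ·): 1: 0.0419614; 2: 0.278572.
Posterior ∝ prior × likelihood. Numerator for 2: 0.24·0.278572 = 0.0668572.
Normalizing constant: 0.76·0.0419614 + 0.24·0.278572 = 0.0987479.
P(2 | observation) = 0.0668572 / 0.0987479 = 0.67705.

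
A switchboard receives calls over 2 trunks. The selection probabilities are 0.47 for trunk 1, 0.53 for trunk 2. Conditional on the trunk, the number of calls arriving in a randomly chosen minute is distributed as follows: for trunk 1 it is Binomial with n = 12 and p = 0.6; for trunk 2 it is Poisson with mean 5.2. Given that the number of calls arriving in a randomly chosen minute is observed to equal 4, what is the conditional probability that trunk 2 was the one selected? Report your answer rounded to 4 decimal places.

0.8184

Likelihoods P(X=4 | ·): 1: 0.0420427; 2: 0.168063.
Posterior ∝ prior × likelihood. Numerator for 2: 0.53·0.168063 = 0.0890731.
Normalizing constant: 0.47·0.0420427 + 0.53·0.168063 = 0.108833.
P(2 | observation) = 0.0890731 / 0.108833 = 0.818437.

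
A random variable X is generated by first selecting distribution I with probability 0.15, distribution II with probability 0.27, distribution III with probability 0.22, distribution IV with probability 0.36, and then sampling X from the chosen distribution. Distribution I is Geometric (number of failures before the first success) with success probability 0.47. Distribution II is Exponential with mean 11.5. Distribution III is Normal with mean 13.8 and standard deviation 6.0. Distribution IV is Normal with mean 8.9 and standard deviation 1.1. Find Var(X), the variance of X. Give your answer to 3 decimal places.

60.215

Per component, I: μ=1.12766, E[X²]=3.67089; II: μ=11.5, E[X²]=264.5; III: μ=13.8, E[X²]=226.44; IV: μ=8.9, E[X²]=80.42.
E[X] = 0.15·1.12766 + 0.27·11.5 + 0.22·13.8 + 0.36·8.9 = 9.51415.
E[X²] = 0.15·3.67089 + 0.27·264.5 + 0.22·226.44 + 0.36·80.42 = 150.734.
Var(X) = E[X²] − (E[X])² = 150.734 − 90.519 = 60.2146.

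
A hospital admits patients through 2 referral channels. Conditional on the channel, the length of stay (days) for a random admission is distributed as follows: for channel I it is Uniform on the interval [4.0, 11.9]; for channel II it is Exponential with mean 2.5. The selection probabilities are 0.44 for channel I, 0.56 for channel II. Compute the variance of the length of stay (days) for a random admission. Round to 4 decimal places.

13.1071

Per component, I: μ=7.95, E[X²]=68.4033; II: μ=2.5, E[X²]=12.5.
E[X] = 0.44·7.95 + 0.56·2.5 = 4.898.
E[X²] = 0.44·68.4033 + 0.56·12.5 = 37.0975.
Var(X) = E[X²] − (E[X])² = 37.0975 − 23.9904 = 13.1071.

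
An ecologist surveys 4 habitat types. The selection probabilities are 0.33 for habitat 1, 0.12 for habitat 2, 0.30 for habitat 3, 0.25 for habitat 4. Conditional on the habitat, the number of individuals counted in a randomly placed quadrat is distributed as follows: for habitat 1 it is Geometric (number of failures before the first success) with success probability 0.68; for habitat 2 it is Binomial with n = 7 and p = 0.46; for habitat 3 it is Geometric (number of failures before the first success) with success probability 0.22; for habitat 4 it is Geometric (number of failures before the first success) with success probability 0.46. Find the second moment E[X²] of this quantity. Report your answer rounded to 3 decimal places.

11.343

For each component E[X²] = Var + (mean)², giving 1: 0.913495; 2: 12.1072; 3: 28.686; 4: 3.93006.
Overall E[X²] = 0.33·0.913495 + 0.12·12.1072 + 0.3·28.686 + 0.25·3.93006 = 11.3426.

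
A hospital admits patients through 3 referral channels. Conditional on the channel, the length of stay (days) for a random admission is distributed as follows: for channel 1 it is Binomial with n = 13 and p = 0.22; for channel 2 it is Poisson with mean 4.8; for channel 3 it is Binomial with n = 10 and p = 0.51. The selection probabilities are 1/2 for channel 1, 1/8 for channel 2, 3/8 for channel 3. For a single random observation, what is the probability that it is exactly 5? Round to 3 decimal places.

Conditional on each channel, P(X = 5): 1: 0.0908759; 2: 0.174748; 3: 0.245602.
By total probability, P(X = 5) = 0.5·0.0908759 + 0.125·0.174748 + 0.375·0.245602 = 0.159382.

0.159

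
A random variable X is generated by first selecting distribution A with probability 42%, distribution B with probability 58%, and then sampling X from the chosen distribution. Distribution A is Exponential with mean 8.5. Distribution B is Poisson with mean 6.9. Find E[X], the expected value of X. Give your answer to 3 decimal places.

Component means — A: 8.5; B: 6.9.
E[X] = 0.42·8.5 + 0.58·6.9 = 7.572.

7.572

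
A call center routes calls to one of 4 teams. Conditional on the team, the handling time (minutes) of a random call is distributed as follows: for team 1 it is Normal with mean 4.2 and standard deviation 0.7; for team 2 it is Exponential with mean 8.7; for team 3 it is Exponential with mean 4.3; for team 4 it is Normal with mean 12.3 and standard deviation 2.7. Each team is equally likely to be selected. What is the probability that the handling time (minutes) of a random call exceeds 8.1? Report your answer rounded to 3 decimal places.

0.372

Conditional on each team, P(X > 8.1): 1: 1.26329e-08; 2: 0.394146; 3: 0.152023; 4: 0.940093.
By total probability, P(X > 8.1) = 0.25·1.26329e-08 + 0.25·0.394146 + 0.25·0.152023 + 0.25·0.940093 = 0.371566.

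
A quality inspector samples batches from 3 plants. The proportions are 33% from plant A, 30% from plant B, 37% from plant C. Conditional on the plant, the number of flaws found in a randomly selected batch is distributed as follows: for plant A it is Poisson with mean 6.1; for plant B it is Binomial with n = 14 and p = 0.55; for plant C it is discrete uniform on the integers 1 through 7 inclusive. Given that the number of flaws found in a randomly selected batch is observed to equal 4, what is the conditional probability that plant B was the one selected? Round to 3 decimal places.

Likelihoods P(X=4 | ·): A: 0.129393; B: 0.0311896; C: 0.142857.
Posterior ∝ prior × likelihood. Numerator for B: 0.3·0.0311896 = 0.00935688.
Normalizing constant: 0.33·0.129393 + 0.3·0.0311896 + 0.37·0.142857 = 0.104914.
P(B | observation) = 0.00935688 / 0.104914 = 0.0891864.

0.089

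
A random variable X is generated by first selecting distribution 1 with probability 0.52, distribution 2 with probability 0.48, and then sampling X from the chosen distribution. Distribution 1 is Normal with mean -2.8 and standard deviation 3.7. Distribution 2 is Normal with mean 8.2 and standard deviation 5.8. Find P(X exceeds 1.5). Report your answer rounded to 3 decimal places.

0.484

Conditional on each component, P(X > 1.5): 1: 0.122585; 2: 0.87599.
By total probability, P(X > 1.5) = 0.52·0.122585 + 0.48·0.87599 = 0.484219.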